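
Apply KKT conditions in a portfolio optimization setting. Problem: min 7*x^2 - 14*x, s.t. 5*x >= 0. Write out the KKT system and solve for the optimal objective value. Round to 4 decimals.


Step 1: Try lambda = 0 (constraint inactive).
Stationarity: 2*7*x - 14 = 0
x* = 14/(2*7) = 1.0
Check constraint: 5*1.0 = 5.0 >= 0 -- satisfied.
Step 2: Compute optimal value.
f(x*) = 7*1.0^2 - 14*1.0 = -7.0


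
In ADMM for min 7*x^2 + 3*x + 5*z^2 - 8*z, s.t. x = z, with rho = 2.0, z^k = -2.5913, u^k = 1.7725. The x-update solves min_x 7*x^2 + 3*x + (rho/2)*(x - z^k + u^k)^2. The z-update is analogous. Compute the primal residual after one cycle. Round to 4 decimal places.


ADMM iteration with rho = 2.0, z^k = -2.5913, u^k = 1.7725
Step 1: x-update.
Minimize 7*x^2 + 3*x + (2.0/2)*(x + 2.5913 + 1.7725)^2
FOC: (2*7 + 2.0)*x = -3 + 2.0*(-2.5913 - 1.7725)
x^{k+1} = -0.733
Step 2: z-update.
Minimize 5*z^2 - 8*z + (2.0/2)*(-0.733 - z + 1.7725)^2
FOC: (2*5 + 2.0)*z = 8 + 2.0*(-0.733 + 1.7725)
z^{k+1} = 0.8399
Step 3: u-update.
u^{k+1} = 1.7725 - 0.733 - 0.8399 = 0.1996
Step 4: Primal residual = |-0.733 - 0.8399| = 1.5729


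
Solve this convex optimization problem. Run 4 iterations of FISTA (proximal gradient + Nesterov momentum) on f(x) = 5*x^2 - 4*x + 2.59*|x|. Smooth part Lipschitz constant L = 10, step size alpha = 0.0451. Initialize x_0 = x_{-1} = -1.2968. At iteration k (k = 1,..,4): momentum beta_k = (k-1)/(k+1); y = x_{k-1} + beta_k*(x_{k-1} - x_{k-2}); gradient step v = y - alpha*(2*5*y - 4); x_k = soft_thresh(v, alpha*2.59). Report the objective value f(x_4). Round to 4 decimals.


FISTA on f(x) = 5*x^2 - 4*x + 2.59*|x|
L = 10, alpha = 0.0451
Iteration 1: beta = 0.0, y = -1.2968 + 0.0*(-1.2968 + 1.2968) = -1.2968
  grad(y) = -16.968, v = y - alpha*grad = -0.5315
  prox(v) = soft_thresh(-0.5315, 0.1168) = -0.4147
Iteration 2: beta = 0.3333, y = -0.4147 + 0.3333*(-0.4147 + 1.2968) = -0.1207
  grad(y) = -5.2071, v = y - alpha*grad = 0.1141
  prox(v) = soft_thresh(0.1141, 0.1168) = 0.0
Iteration 3: beta = 0.5, y = 0.0 + 0.5*(0.0 + 0.4147) = 0.2074
  grad(y) = -1.9263, v = y - alpha*grad = 0.2942
  prox(v) = soft_thresh(0.2942, 0.1168) = 0.1774
Iteration 4: beta = 0.6, y = 0.1774 + 0.6*(0.1774 - 0.0) = 0.2839
  grad(y) = -1.161, v = y - alpha*grad = 0.3363
  prox(v) = soft_thresh(0.3363, 0.1168) = 0.2195
f(x_4) = 5*0.2195^2 - 4*0.2195 + 2.59*|0.2195| = -0.0686


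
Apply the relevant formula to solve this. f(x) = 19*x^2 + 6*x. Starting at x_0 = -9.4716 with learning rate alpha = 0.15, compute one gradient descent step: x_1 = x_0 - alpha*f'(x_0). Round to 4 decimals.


We compute the gradient at x_0 and apply the update.
f'(x) = 38*x + 6
f'(-9.4716) = 38*-9.4716 + 6 = -353.9208
x_1 = -9.4716 - 0.15*-353.9208 = 43.6165


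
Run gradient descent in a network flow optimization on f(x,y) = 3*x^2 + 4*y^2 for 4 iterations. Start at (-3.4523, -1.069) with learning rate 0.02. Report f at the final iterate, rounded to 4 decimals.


Gradient descent on f(x,y) = 3*x^2 + 4*y^2.
Starting point: (-3.4523, -1.069), alpha = 0.02
Step 1: grad_x = 2*3*-3.4523 = -20.7138, grad_y = 2*4*-1.069 = -8.552
  x_1 = -3.4523 - 0.02*-20.7138 = -3.038
  y_1 = -1.069 - 0.02*-8.552 = -0.898
Step 2: grad_x = 2*3*-3.038 = -18.2281, grad_y = 2*4*-0.898 = -7.1837
  x_2 = -3.038 - 0.02*-18.2281 = -2.6735
  y_2 = -0.898 - 0.02*-7.1837 = -0.7543
Step 3: grad_x = 2*3*-2.6735 = -16.0408, grad_y = 2*4*-0.7543 = -6.0343
  x_3 = -2.6735 - 0.02*-16.0408 = -2.3526
  y_3 = -0.7543 - 0.02*-6.0343 = -0.6336
Step 4: grad_x = 2*3*-2.3526 = -14.1159, grad_y = 2*4*-0.6336 = -5.0688
  x_4 = -2.3526 - 0.02*-14.1159 = -2.0703
  y_4 = -0.6336 - 0.02*-5.0688 = -0.5322
f(-2.0703, -0.5322) = 3*(-2.0703)^2 + 4*(-0.5322)^2 = 13.9918


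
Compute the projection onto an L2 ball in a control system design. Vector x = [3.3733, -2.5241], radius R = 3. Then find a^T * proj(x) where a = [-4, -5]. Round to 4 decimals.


Step 1: Compute ||x|| (intermediates to 6 decimals).
||x|| = sqrt(3.3733^2 + (-2.5241)^2) = 4.213103
Step 2: Project.
Since ||x|| > R, scale = R/||x|| = 3/4.213103 = 0.712064, proj(x) = scale * x
proj(x) = [2.402005, -1.797321]
Step 3: Dot product.
a^T * proj(x) = -4*2.402005 - 5*(-1.797321) = -0.6214


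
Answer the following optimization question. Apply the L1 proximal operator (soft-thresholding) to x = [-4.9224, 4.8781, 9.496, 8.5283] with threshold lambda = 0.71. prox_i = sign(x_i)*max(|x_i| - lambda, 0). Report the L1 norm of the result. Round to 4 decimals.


Soft-thresholding with lambda = 0.71:
prox(-4.9224) = sign(-4.9224)*max(|-4.9224| - 0.71, 0) = -4.2124
prox(4.8781) = sign(4.8781)*max(|4.8781| - 0.71, 0) = 4.1681
prox(9.496) = sign(9.496)*max(|9.496| - 0.71, 0) = 8.786
prox(8.5283) = sign(8.5283)*max(|8.5283| - 0.71, 0) = 7.8183
prox(x) = [-4.2124, 4.1681, 8.786, 7.8183]
||prox(x)||_1 = 4.2124 + 4.1681 + 8.786 + 7.8183 = 24.9848


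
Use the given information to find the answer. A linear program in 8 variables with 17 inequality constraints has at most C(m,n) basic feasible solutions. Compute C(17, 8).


Each vertex corresponds to some choice of n active constraints out of m, so the number of vertices is at most C(m, n) = m! / (n!(m-n)!).
m = 17, n = 8
Numerator: 17 * 16 * 15 * 14 * 13 * 12 * 11 * 10
Denominator: 8! = 40320
C(17, 8) = 24310


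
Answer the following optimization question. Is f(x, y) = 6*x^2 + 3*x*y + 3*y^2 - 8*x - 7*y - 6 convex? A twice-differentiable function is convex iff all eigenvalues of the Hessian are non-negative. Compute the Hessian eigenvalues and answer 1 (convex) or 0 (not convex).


The Hessian of f(x,y) = 6*x^2 + 3*x*y + 3*y^2 - 8*x - 7*y - 6 is:
H = [[12, 3], [3, 6]]
Trace = 12 + 6 = 18
Determinant = 12*6 - (3)^2 = 63
Discriminant = (18)^2 - 4*63 = 72.0
Eigenvalues: lambda_1 = 4.7574, lambda_2 = 13.2426
The function is convex.

1


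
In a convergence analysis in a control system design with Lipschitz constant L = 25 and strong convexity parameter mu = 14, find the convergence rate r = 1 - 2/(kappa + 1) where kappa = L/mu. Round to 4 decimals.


Step 1: Compute the condition number.
kappa = L/mu = 25/14 = 1.7857
Step 2: Compute the convergence rate.
r = 1 - 2/(kappa + 1) = 1 - 2*mu/(L + mu) = (L - mu)/(L + mu) = 11/39 = 0.2821


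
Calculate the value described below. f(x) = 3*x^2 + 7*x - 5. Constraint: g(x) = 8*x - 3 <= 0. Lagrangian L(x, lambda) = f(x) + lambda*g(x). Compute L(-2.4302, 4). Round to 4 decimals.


Step 1: Evaluate f(x).
f(-2.4302) = 3*(-2.4302)^2 + 7*(-2.4302) - 5 = -4.2938
Step 2: Evaluate g(x).
g(-2.4302) = 8*-2.4302 - 3 = -22.4416
Step 3: Compute Lagrangian.
L = -4.2938 + 4*-22.4416 = -94.0602


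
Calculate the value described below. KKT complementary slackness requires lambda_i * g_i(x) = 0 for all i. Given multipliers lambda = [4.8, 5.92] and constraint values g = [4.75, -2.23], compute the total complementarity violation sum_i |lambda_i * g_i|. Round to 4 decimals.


KKT complementary slackness check:
lambda_1 * g_1 = 4.8 * 4.75 = 22.8
lambda_2 * g_2 = 5.92 * -2.23 = -13.2016
Total violation = 22.8 + 13.2016 = 36.0016


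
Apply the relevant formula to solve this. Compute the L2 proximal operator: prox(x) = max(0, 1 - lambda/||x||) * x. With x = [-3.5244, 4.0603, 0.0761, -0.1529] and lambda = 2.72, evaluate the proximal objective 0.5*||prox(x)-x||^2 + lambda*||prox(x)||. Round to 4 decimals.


Step 1: Compute ||x||.
||x|| = 5.3793
Step 2: Compute scaling factor.
scale = max(0, 1 - 2.72/5.3793) = 0.4944
Step 3: prox(x) = [-1.7423, 2.0072, 0.0376, -0.0756]
||prox(x)|| = 2.6593
Step 4: Proximal objective.
0.5*||prox-x||^2 = 3.6992
lambda*||prox|| = 7.2333
Total = 10.9324


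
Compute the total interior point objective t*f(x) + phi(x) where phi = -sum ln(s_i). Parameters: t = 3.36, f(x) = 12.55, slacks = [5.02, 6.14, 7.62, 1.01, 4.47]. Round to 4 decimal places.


Step 1: Compute log-barrier.
ln values: [1.6134, 1.8148, 2.0308, 0.01, 1.4974]
phi = -(1.6134 + 1.8148 + 2.0308 + 0.01 + 1.4974) = -6.9664
Step 2: Compute augmented objective.
t*f(x) = 3.36*12.55 = 42.168
Total = 42.168 - 6.9664 = 35.2016


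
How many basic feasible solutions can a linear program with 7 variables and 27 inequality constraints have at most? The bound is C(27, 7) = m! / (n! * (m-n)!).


Each vertex corresponds to some choice of n active constraints out of m, so the number of vertices is at most C(m, n) = m! / (n!(m-n)!).
m = 27, n = 7
Numerator: 27 * 26 * 25 * 24 * 23 * 22 * 21
Denominator: 7! = 5040
C(27, 7) = 888030


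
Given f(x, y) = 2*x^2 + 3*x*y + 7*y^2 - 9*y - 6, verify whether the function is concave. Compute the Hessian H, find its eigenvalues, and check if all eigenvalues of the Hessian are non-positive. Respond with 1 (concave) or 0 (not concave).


The Hessian of f(x,y) = 2*x^2 + 3*x*y + 7*y^2 - 9*y - 6 is:
H = [[4, 3], [3, 14]]
Trace = 4 + 14 = 18
Determinant = 4*14 - (3)^2 = 47
Discriminant = (18)^2 - 4*47 = 136.0
Eigenvalues: lambda_1 = 3.169, lambda_2 = 14.831
The function is not concave.

0


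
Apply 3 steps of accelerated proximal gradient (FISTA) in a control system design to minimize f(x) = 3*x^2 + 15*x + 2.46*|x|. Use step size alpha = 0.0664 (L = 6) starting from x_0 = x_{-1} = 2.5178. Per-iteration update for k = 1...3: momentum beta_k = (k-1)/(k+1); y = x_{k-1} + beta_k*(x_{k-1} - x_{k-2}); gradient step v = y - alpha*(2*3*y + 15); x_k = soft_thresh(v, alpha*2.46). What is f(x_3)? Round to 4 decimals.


FISTA on f(x) = 3*x^2 + 15*x + 2.46*|x|
L = 6, alpha = 0.0664
Iteration 1: beta = 0.0, y = 2.5178 + 0.0*(2.5178 - 2.5178) = 2.5178
  grad(y) = 30.1068, v = y - alpha*grad = 0.5187
  prox(v) = soft_thresh(0.5187, 0.1633) = 0.3554
Iteration 2: beta = 0.3333, y = 0.3554 + 0.3333*(0.3554 - 2.5178) = -0.3654
  grad(y) = 12.8073, v = y - alpha*grad = -1.2159
  prox(v) = soft_thresh(-1.2159, 0.1633) = -1.0525
Iteration 3: beta = 0.5, y = -1.0525 + 0.5*(-1.0525 - 0.3554) = -1.7564
  grad(y) = 4.4613, v = y - alpha*grad = -2.0527
  prox(v) = soft_thresh(-2.0527, 0.1633) = -1.8893
f(x_3) = 3*(-1.8893)^2 + 15*(-1.8893) + 2.46*|-1.8893| = -12.9835


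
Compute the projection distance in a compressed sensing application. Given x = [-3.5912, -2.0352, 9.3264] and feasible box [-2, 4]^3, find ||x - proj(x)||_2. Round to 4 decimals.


Project each component onto [-2, 4].
clip(-3.5912) = -2.0, clip(-2.0352) = -2.0, clip(9.3264) = 4.0
Projection = [-2.0, -2.0, 4.0]
Squared diffs: [2.5319, 0.0012, 28.3705]
Distance = sqrt(30.9036) = 5.5591


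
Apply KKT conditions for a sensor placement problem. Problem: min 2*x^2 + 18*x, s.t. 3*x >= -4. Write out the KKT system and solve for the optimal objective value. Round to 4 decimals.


Step 1: Try lambda = 0 (constraint inactive).
x_unc = -18/(2*2) = -4.5
Check: 3*-4.5 = -13.5 < -4 -- violated!
Step 2: Constraint must be active: 3*x = -4
x* = -4/3 = -1.3333 (rounded; the exact value -4/3 is used below)
lambda = (2*2*(-4/3) + 18)/3 = 4.2222
Step 3: Compute optimal value.
f(x*) = 2*(-4/3)^2 + 18*(-4/3) = -20.4444


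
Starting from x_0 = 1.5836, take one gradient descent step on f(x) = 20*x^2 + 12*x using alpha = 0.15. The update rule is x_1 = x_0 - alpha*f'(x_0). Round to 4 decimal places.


We compute the gradient at x_0 and apply the update.
f'(x) = 40*x + 12
f'(1.5836) = 40*1.5836 + 12 = 75.344
x_1 = 1.5836 - 0.15*75.344 = -9.718


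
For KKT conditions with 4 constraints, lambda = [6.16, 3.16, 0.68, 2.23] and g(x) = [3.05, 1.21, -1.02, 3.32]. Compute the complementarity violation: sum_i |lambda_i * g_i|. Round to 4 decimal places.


KKT complementary slackness check:
lambda_1 * g_1 = 6.16 * 3.05 = 18.788
lambda_2 * g_2 = 3.16 * 1.21 = 3.8236
lambda_3 * g_3 = 0.68 * -1.02 = -0.6936
lambda_4 * g_4 = 2.23 * 3.32 = 7.4036
Total violation = 18.788 + 3.8236 + 0.6936 + 7.4036 = 30.7088


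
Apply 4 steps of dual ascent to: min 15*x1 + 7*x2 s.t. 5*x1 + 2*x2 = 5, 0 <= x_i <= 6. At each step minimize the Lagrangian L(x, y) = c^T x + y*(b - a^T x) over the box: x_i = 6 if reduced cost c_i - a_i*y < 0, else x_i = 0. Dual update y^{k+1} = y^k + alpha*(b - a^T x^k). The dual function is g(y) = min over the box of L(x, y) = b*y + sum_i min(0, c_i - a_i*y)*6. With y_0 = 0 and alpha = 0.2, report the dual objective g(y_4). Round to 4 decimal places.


Dual ascent for LP: min 15*x1 + 7*x2, 5*x1 + 2*x2 = 5, 0 <= x_i <= 6
Step 1: y^k = 0.0, reduced costs: (15.0, 7.0)
  x^k = (0.0, 0.0), subgradient = b - a^T x = 5.0
  y^{k+1} = 0.0 + 0.2*5.0 = 1.0
Step 2: y^k = 1.0, reduced costs: (10.0, 5.0)
  x^k = (0.0, 0.0), subgradient = b - a^T x = 5.0
  y^{k+1} = 1.0 + 0.2*5.0 = 2.0
Step 3: y^k = 2.0, reduced costs: (5.0, 3.0)
  x^k = (0.0, 0.0), subgradient = b - a^T x = 5.0
  y^{k+1} = 2.0 + 0.2*5.0 = 3.0
Step 4: y^k = 3.0, reduced costs: (0.0, 1.0)
  x^k = (0.0, 0.0), subgradient = b - a^T x = 5.0
  y^{k+1} = 3.0 + 0.2*5.0 = 4.0
Dual objective at y_4 = 4.0: reduced costs (-5.0, -1.0), box minimizer x = (6.0, 6.0)
g(y_4) = b*y + (c1 - a1*y)*x1 + (c2 - a2*y)*x2 = 5*4.0 + (-5.0)*6.0 + (-1.0)*6.0 = 20.0 - 30.0 - 6.0 = -16.0


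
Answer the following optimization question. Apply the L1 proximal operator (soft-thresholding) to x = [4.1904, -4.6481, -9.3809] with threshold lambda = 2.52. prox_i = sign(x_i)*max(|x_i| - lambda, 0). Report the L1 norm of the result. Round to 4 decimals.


Soft-thresholding with lambda = 2.52:
prox(4.1904) = sign(4.1904)*max(|4.1904| - 2.52, 0) = 1.6704
prox(-4.6481) = sign(-4.6481)*max(|-4.6481| - 2.52, 0) = -2.1281
prox(-9.3809) = sign(-9.3809)*max(|-9.3809| - 2.52, 0) = -6.8609
prox(x) = [1.6704, -2.1281, -6.8609]
||prox(x)||_1 = 1.6704 + 2.1281 + 6.8609 = 10.6594


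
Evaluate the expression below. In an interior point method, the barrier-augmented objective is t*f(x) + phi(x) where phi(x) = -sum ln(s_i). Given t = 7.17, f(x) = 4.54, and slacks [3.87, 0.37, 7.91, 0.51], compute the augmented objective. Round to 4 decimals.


Step 1: Compute log-barrier.
ln values: [1.3533, -0.9943, 2.0681, -0.6733]
phi = -(1.3533 - 0.9943 + 2.0681 - 0.6733) = -1.7538
Step 2: Compute augmented objective.
t*f(x) = 7.17*4.54 = 32.5518
Total = 32.5518 - 1.7538 = 30.798


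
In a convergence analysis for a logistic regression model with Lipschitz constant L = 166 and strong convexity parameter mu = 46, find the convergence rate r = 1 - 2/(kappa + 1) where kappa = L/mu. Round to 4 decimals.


Step 1: Compute the condition number.
kappa = L/mu = 166/46 = 3.6087
Step 2: Compute the convergence rate.
r = 1 - 2/(kappa + 1) = 1 - 2*mu/(L + mu) = (L - mu)/(L + mu) = 120/212 = 0.566


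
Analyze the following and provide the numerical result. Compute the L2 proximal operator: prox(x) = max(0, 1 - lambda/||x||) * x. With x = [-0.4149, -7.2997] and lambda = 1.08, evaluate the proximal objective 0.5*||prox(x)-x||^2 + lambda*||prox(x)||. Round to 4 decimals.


Step 1: Compute ||x||.
||x|| = 7.3115
Step 2: Compute scaling factor.
scale = max(0, 1 - 1.08/7.3115) = 0.8523
Step 3: prox(x) = [-0.3536, -6.2214]
||prox(x)|| = 6.2315
Step 4: Proximal objective.
0.5*||prox-x||^2 = 0.5832
lambda*||prox|| = 6.73
Total = 7.3132


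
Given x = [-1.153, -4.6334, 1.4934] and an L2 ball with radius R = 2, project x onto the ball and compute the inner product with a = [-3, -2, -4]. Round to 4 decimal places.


Step 1: Compute ||x|| (intermediates to 6 decimals).
||x|| = sqrt((-1.153)^2 + (-4.6334)^2 + 1.4934^2) = 5.002804
Step 2: Project.
Since ||x|| > R, scale = R/||x|| = 2/5.002804 = 0.399776, proj(x) = scale * x
proj(x) = [-0.460942, -1.852322, 0.597025]
Step 3: Dot product.
a^T * proj(x) = -3*(-0.460942) - 2*(-1.852322) - 4*0.597025 = 2.6994


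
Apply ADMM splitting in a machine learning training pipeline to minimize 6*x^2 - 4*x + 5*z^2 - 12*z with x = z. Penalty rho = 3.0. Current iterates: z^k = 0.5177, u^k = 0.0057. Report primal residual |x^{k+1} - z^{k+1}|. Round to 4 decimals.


ADMM iteration with rho = 3.0, z^k = 0.5177, u^k = 0.0057
Step 1: x-update.
Minimize 6*x^2 - 4*x + (3.0/2)*(x - 0.5177 + 0.0057)^2
FOC: (2*6 + 3.0)*x = 4 + 3.0*(0.5177 - 0.0057)
x^{k+1} = 0.3691
Step 2: z-update.
Minimize 5*z^2 - 12*z + (3.0/2)*(0.3691 - z + 0.0057)^2
FOC: (2*5 + 3.0)*z = 12 + 3.0*(0.3691 + 0.0057)
z^{k+1} = 1.0096
Step 3: u-update.
u^{k+1} = 0.0057 + 0.3691 - 1.0096 = -0.6348
Step 4: Primal residual = |0.3691 - 1.0096| = 0.6405


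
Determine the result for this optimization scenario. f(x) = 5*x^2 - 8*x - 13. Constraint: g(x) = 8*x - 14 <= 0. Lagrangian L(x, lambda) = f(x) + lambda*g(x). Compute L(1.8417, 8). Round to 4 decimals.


Step 1: Evaluate f(x).
f(1.8417) = 5*1.8417^2 - 8*1.8417 - 13 = -10.7743
Step 2: Evaluate g(x).
g(1.8417) = 8*1.8417 - 14 = 0.7336
Step 3: Compute Lagrangian.
L = -10.7743 + 8*0.7336 = -4.9055


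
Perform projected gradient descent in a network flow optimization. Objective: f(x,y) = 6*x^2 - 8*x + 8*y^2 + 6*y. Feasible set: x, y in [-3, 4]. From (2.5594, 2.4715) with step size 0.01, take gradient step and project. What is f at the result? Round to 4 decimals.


Step 1: Compute gradient at (2.5594, 2.4715).
grad_x = 2*6*2.5594 - 8 = 22.7128
grad_y = 2*8*2.4715 + 6 = 45.544
Step 2: Gradient step.
x_raw = 2.5594 - 0.01*22.7128 = 2.3323
y_raw = 2.4715 - 0.01*45.544 = 2.0161
Step 3: Project onto [-3, 4].
x_proj = clip(2.3323) = 2.3323
y_proj = clip(2.0161) = 2.0161
Step 4: Evaluate f.
f(2.3323, 2.0161) = 58.5911


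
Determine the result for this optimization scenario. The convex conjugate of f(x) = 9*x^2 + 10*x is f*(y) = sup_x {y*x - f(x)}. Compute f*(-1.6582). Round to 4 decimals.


f*(y) = sup_x {y*x - a*x^2 - b*x} = sup_x {(y-b)*x - a*x^2}
FOC: (y - b) - 2a*x = 0 => x* = (y - b)/(2a)
x* = (-1.6582 - 10)/(2*9) = -0.6477
f*(-1.6582) = (y-b)^2/(4a) = (-1.6582 - 10)^2/(4*9)
= 135.9136/36 = 3.7754


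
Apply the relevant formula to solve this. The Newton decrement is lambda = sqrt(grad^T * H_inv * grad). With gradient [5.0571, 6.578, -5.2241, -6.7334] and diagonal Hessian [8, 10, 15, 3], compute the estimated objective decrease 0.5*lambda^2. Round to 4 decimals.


Step 1: H is diagonal, so H^(-1) * g = [0.6321, 0.6578, -0.3483, -2.2445].
Step 2: g^T H^(-1) g = sum_i g_i^2 / H_ii
  = (5.0571)^2/8 + (6.578)^2/10 + (-5.2241)^2/15 + (-6.7334)^2/3
  = 3.1968 + 4.327 + 1.8194 + 15.1129 = 24.4561
Step 3: Objective decrease = 0.5 * g^T H^(-1) g = 12.228


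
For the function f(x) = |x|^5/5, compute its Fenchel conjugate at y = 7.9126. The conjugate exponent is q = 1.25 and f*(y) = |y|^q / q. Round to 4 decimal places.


The conjugate exponent q satisfies 1/p + 1/q = 1.
p = 5, so q = 5/(5 - 1) = 1.25
|y|^q = 7.9126^1.25 = 13.2709
f*(7.9126) = 13.2709 / 1.25 = 10.6167


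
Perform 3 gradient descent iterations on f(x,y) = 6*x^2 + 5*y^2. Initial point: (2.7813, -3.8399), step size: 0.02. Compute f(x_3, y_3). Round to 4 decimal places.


Gradient descent on f(x,y) = 6*x^2 + 5*y^2.
Starting point: (2.7813, -3.8399), alpha = 0.02
Step 1: grad_x = 2*6*2.7813 = 33.3756, grad_y = 2*5*-3.8399 = -38.399
  x_1 = 2.7813 - 0.02*33.3756 = 2.1138
  y_1 = -3.8399 - 0.02*-38.399 = -3.0719
Step 2: grad_x = 2*6*2.1138 = 25.3655, grad_y = 2*5*-3.0719 = -30.7192
  x_2 = 2.1138 - 0.02*25.3655 = 1.6065
  y_2 = -3.0719 - 0.02*-30.7192 = -2.4575
Step 3: grad_x = 2*6*1.6065 = 19.2777, grad_y = 2*5*-2.4575 = -24.5754
  x_3 = 1.6065 - 0.02*19.2777 = 1.2209
  y_3 = -2.4575 - 0.02*-24.5754 = -1.966
f(1.2209, -1.966) = 6*1.2209^2 + 5*(-1.966)^2 = 28.2703


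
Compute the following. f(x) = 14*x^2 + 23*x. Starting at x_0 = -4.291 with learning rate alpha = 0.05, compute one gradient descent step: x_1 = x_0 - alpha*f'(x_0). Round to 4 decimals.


We compute the gradient at x_0 and apply the update.
f'(x) = 28*x + 23
f'(-4.291) = 28*-4.291 + 23 = -97.148
x_1 = -4.291 - 0.05*-97.148 = 0.5664


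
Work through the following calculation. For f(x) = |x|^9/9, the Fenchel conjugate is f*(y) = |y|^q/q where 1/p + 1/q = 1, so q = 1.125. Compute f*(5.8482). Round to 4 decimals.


The conjugate exponent q satisfies 1/p + 1/q = 1.
p = 9, so q = 9/(9 - 1) = 1.125
|y|^q = 5.8482^1.125 = 7.2929
f*(5.8482) = 7.2929 / 1.125 = 6.4826


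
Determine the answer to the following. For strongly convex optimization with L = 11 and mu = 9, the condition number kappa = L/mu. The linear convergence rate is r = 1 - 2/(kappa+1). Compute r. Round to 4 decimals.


Step 1: Compute the condition number.
kappa = L/mu = 11/9 = 1.2222
Step 2: Compute the convergence rate.
r = 1 - 2/(kappa + 1) = 1 - 2*mu/(L + mu) = (L - mu)/(L + mu) = 2/20 = 0.1


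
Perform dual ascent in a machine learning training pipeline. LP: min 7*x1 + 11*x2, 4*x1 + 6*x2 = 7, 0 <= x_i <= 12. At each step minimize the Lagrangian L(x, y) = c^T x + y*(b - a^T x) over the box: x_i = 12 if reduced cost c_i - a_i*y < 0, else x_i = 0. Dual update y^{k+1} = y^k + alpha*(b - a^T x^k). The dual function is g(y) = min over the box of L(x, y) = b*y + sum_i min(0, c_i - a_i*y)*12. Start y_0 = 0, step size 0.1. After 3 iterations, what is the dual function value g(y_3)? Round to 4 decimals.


Dual ascent for LP: min 7*x1 + 11*x2, 4*x1 + 6*x2 = 7, 0 <= x_i <= 12
Step 1: y^k = 0.0, reduced costs: (7.0, 11.0)
  x^k = (0.0, 0.0), subgradient = b - a^T x = 7.0
  y^{k+1} = 0.0 + 0.1*7.0 = 0.7
Step 2: y^k = 0.7, reduced costs: (4.2, 6.8)
  x^k = (0.0, 0.0), subgradient = b - a^T x = 7.0
  y^{k+1} = 0.7 + 0.1*7.0 = 1.4
Step 3: y^k = 1.4, reduced costs: (1.4, 2.6)
  x^k = (0.0, 0.0), subgradient = b - a^T x = 7.0
  y^{k+1} = 1.4 + 0.1*7.0 = 2.1
Dual objective at y_3 = 2.1: reduced costs (-1.4, -1.6), box minimizer x = (12.0, 12.0)
g(y_3) = b*y + (c1 - a1*y)*x1 + (c2 - a2*y)*x2 = 7*2.1 + (-1.4)*12.0 + (-1.6)*12.0 = 14.7 - 16.8 - 19.2 = -21.3


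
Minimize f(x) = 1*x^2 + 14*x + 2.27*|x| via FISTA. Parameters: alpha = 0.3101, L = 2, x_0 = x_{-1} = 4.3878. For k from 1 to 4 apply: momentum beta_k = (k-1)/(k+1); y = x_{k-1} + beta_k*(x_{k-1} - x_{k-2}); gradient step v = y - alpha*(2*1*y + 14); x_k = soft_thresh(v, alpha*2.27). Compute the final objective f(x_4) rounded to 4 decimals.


FISTA on f(x) = 1*x^2 + 14*x + 2.27*|x|
L = 2, alpha = 0.3101
Iteration 1: beta = 0.0, y = 4.3878 + 0.0*(4.3878 - 4.3878) = 4.3878
  grad(y) = 22.7756, v = y - alpha*grad = -2.6749
  prox(v) = soft_thresh(-2.6749, 0.7039) = -1.971
Iteration 2: beta = 0.3333, y = -1.971 + 0.3333*(-1.971 - 4.3878) = -4.0906
  grad(y) = 5.8188, v = y - alpha*grad = -5.895
  prox(v) = soft_thresh(-5.895, 0.7039) = -5.1911
Iteration 3: beta = 0.5, y = -5.1911 + 0.5*(-5.1911 + 1.971) = -6.8011
  grad(y) = 0.3978, v = y - alpha*grad = -6.9245
  prox(v) = soft_thresh(-6.9245, 0.7039) = -6.2205
Iteration 4: beta = 0.6, y = -6.2205 + 0.6*(-6.2205 + 5.1911) = -6.8382
  grad(y) = 0.3236, v = y - alpha*grad = -6.9386
  prox(v) = soft_thresh(-6.9386, 0.7039) = -6.2346
f(x_4) = 1*(-6.2346)^2 + 14*(-6.2346) + 2.27*|-6.2346| = -34.2616


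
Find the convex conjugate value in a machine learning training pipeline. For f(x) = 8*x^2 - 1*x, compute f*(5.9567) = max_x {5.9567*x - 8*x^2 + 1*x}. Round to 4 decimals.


f*(y) = sup_x {y*x - a*x^2 - b*x} = sup_x {(y-b)*x - a*x^2}
FOC: (y - b) - 2a*x = 0 => x* = (y - b)/(2a)
x* = (5.9567 + 1)/(2*8) = 0.4348
f*(5.9567) = (y-b)^2/(4a) = (5.9567 + 1)^2/(4*8)
= 48.3957/32 = 1.5124


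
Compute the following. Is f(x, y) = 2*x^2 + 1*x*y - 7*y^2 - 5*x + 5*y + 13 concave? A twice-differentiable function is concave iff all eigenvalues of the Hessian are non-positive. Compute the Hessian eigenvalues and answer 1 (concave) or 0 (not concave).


The Hessian of f(x,y) = 2*x^2 + 1*x*y - 7*y^2 - 5*x + 5*y + 13 is:
H = [[4, 1], [1, -14]]
Trace = 4 - 14 = -10
Determinant = 4*-14 - (1)^2 = -57
Discriminant = (-10)^2 - 4*-57 = 328.0
Eigenvalues: lambda_1 = -14.0554, lambda_2 = 4.0554
The function is not concave.

0


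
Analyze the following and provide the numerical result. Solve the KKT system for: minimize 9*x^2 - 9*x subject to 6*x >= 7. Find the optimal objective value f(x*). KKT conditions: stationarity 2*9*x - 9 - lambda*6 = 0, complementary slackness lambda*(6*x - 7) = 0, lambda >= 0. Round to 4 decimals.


Step 1: Try lambda = 0 (constraint inactive).
x_unc = 9/(2*9) = 0.5
Check: 6*0.5 = 3.0 < 7 -- violated!
Step 2: Constraint must be active: 6*x = 7
x* = 7/6 = 1.1667 (rounded; the exact value 7/6 is used below)
lambda = (2*9*(7/6) - 9)/6 = 2.0
Step 3: Compute optimal value.
f(x*) = 9*(7/6)^2 - 9*(7/6) = 1.75


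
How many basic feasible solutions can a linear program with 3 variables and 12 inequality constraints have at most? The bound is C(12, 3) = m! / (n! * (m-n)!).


Each vertex corresponds to some choice of n active constraints out of m, so the number of vertices is at most C(m, n) = m! / (n!(m-n)!).
m = 12, n = 3
Numerator: 12 * 11 * 10
Denominator: 3! = 6
C(12, 3) = 220


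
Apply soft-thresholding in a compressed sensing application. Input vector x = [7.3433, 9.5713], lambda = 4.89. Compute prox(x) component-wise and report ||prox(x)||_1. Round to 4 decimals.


Soft-thresholding with lambda = 4.89:
prox(7.3433) = sign(7.3433)*max(|7.3433| - 4.89, 0) = 2.4533
prox(9.5713) = sign(9.5713)*max(|9.5713| - 4.89, 0) = 4.6813
prox(x) = [2.4533, 4.6813]
||prox(x)||_1 = 2.4533 + 4.6813 = 7.1346


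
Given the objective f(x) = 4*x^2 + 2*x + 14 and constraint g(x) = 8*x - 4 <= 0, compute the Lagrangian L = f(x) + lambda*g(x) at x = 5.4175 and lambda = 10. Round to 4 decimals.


Step 1: Evaluate f(x).
f(5.4175) = 4*5.4175^2 + 2*5.4175 + 14 = 142.2322
Step 2: Evaluate g(x).
g(5.4175) = 8*5.4175 - 4 = 39.34
Step 3: Compute Lagrangian.
L = 142.2322 + 10*39.34 = 535.6322


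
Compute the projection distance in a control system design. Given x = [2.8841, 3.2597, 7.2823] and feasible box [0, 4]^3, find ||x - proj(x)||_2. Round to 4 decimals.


Project each component onto [0, 4].
clip(2.8841) = 2.8841, clip(3.2597) = 3.2597, clip(7.2823) = 4.0
Projection = [2.8841, 3.2597, 4.0]
Squared diffs: [0.0, 0.0, 10.7735]
Distance = sqrt(10.7735) = 3.2823


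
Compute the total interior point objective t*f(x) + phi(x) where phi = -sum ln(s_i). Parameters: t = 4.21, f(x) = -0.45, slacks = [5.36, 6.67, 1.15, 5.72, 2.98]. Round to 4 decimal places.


Step 1: Compute log-barrier.
ln values: [1.679, 1.8976, 0.1398, 1.744, 1.0919]
phi = -(1.679 + 1.8976 + 0.1398 + 1.744 + 1.0919) = -6.5522
Step 2: Compute augmented objective.
t*f(x) = 4.21*-0.45 = -1.8945
Total = -1.8945 - 6.5522 = -8.4467


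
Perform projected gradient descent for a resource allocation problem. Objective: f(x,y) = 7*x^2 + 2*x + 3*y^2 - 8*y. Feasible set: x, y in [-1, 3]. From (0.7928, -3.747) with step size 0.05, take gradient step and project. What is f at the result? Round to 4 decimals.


Step 1: Compute gradient at (0.7928, -3.747).
grad_x = 2*7*0.7928 + 2 = 13.0992
grad_y = 2*3*-3.747 - 8 = -30.482
Step 2: Gradient step.
x_raw = 0.7928 - 0.05*13.0992 = 0.1378
y_raw = -3.747 - 0.05*-30.482 = -2.2229
Step 3: Project onto [-1, 3].
x_proj = clip(0.1378) = 0.1378
y_proj = clip(-2.2229) = -1.0
Step 4: Evaluate f.
f(0.1378, -1.0) = 11.4087


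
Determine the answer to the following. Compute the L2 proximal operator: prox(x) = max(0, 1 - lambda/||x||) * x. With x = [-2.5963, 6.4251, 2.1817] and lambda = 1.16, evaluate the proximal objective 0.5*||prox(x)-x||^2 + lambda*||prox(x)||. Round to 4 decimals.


Step 1: Compute ||x||.
||x|| = 7.2652
Step 2: Compute scaling factor.
scale = max(0, 1 - 1.16/7.2652) = 0.8403
Step 3: prox(x) = [-2.1818, 5.3992, 1.8334]
||prox(x)|| = 6.1052
Step 4: Proximal objective.
0.5*||prox-x||^2 = 0.6728
lambda*||prox|| = 7.082
Total = 7.7548


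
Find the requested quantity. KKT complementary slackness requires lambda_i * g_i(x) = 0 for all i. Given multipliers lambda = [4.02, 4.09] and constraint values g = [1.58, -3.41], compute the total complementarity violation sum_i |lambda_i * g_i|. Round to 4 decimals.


KKT complementary slackness check:
lambda_1 * g_1 = 4.02 * 1.58 = 6.3516
lambda_2 * g_2 = 4.09 * -3.41 = -13.9469
Total violation = 6.3516 + 13.9469 = 20.2985


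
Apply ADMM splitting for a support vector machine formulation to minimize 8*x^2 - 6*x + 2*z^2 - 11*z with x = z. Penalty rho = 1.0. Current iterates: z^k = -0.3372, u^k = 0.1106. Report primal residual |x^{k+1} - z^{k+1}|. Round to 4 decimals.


ADMM iteration with rho = 1.0, z^k = -0.3372, u^k = 0.1106
Step 1: x-update.
Minimize 8*x^2 - 6*x + (1.0/2)*(x + 0.3372 + 0.1106)^2
FOC: (2*8 + 1.0)*x = 6 + 1.0*(-0.3372 - 0.1106)
x^{k+1} = 0.3266
Step 2: z-update.
Minimize 2*z^2 - 11*z + (1.0/2)*(0.3266 - z + 0.1106)^2
FOC: (2*2 + 1.0)*z = 11 + 1.0*(0.3266 + 0.1106)
z^{k+1} = 2.2874
Step 3: u-update.
u^{k+1} = 0.1106 + 0.3266 - 2.2874 = -1.8502
Step 4: Primal residual = |0.3266 - 2.2874| = 1.9608


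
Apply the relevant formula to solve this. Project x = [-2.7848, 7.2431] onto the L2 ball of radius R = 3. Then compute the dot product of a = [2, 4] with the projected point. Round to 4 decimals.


Step 1: Compute ||x|| (intermediates to 6 decimals).
||x|| = sqrt((-2.7848)^2 + 7.2431^2) = 7.760001
Step 2: Project.
Since ||x|| > R, scale = R/||x|| = 3/7.760001 = 0.386598, proj(x) = scale * x
proj(x) = [-1.076598, 2.800168]
Step 3: Dot product.
a^T * proj(x) = 2*(-1.076598) + 4*2.800168 = 9.0475


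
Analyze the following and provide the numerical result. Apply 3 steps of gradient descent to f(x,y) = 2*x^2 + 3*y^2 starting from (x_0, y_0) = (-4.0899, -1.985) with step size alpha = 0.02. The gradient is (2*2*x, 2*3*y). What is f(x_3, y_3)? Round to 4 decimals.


Gradient descent on f(x,y) = 2*x^2 + 3*y^2.
Starting point: (-4.0899, -1.985), alpha = 0.02
Step 1: grad_x = 2*2*-4.0899 = -16.3596, grad_y = 2*3*-1.985 = -11.91
  x_1 = -4.0899 - 0.02*-16.3596 = -3.7627
  y_1 = -1.985 - 0.02*-11.91 = -1.7468
Step 2: grad_x = 2*2*-3.7627 = -15.0508, grad_y = 2*3*-1.7468 = -10.4808
  x_2 = -3.7627 - 0.02*-15.0508 = -3.4617
  y_2 = -1.7468 - 0.02*-10.4808 = -1.5372
Step 3: grad_x = 2*2*-3.4617 = -13.8468, grad_y = 2*3*-1.5372 = -9.2231
  x_3 = -3.4617 - 0.02*-13.8468 = -3.1848
  y_3 = -1.5372 - 0.02*-9.2231 = -1.3527
f(-3.1848, -1.3527) = 2*(-3.1848)^2 + 3*(-1.3527)^2 = 25.7749


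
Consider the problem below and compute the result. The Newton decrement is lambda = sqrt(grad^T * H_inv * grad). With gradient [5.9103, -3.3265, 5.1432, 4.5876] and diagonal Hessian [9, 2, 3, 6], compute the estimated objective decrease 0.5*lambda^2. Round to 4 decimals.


Step 1: H is diagonal, so H^(-1) * g = [0.6567, -1.6633, 1.7144, 0.7646].
Step 2: g^T H^(-1) g = sum_i g_i^2 / H_ii
  = (5.9103)^2/9 + (-3.3265)^2/2 + (5.1432)^2/3 + (4.5876)^2/6
  = 3.8813 + 5.5328 + 8.8175 + 3.5077 = 21.7393
Step 3: Objective decrease = 0.5 * g^T H^(-1) g = 10.8696


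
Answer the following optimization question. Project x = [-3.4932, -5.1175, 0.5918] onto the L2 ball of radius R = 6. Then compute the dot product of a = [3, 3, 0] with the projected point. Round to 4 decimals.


Step 1: Compute ||x|| (intermediates to 6 decimals).
||x|| = sqrt((-3.4932)^2 + (-5.1175)^2 + 0.5918^2) = 6.224265
Step 2: Project.
Since ||x|| > R, scale = R/||x|| = 6/6.224265 = 0.963969, proj(x) = scale * x
proj(x) = [-3.367337, -4.933111, 0.570477]
Step 3: Dot product.
a^T * proj(x) = 3*(-3.367337) + 3*(-4.933111) + 0*0.570477 = -24.9013


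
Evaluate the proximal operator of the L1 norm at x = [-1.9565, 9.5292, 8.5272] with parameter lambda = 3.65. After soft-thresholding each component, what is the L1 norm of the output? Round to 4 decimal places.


Soft-thresholding with lambda = 3.65:
prox(-1.9565) = sign(-1.9565)*max(|-1.9565| - 3.65, 0) = 0.0
prox(9.5292) = sign(9.5292)*max(|9.5292| - 3.65, 0) = 5.8792
prox(8.5272) = sign(8.5272)*max(|8.5272| - 3.65, 0) = 4.8772
prox(x) = [0.0, 5.8792, 4.8772]
||prox(x)||_1 = 0.0 + 5.8792 + 4.8772 = 10.7564


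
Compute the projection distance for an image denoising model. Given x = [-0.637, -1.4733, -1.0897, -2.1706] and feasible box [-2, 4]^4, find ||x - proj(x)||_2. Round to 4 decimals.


Project each component onto [-2, 4].
clip(-0.637) = -0.637, clip(-1.4733) = -1.4733, clip(-1.0897) = -1.0897, clip(-2.1706) = -2.0
Projection = [-0.637, -1.4733, -1.0897, -2.0]
Squared diffs: [0.0, 0.0, 0.0, 0.0291]
Distance = sqrt(0.0291) = 0.1706


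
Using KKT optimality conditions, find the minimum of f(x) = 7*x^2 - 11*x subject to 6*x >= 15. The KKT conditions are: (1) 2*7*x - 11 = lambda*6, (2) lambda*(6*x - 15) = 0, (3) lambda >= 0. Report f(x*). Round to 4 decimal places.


Step 1: Try lambda = 0 (constraint inactive).
x_unc = 11/(2*7) = 0.7857
Check: 6*0.7857 = 4.7142 < 15 -- violated!
Step 2: Constraint must be active: 6*x = 15
x* = 15/6 = 2.5
lambda = (2*7*2.5 - 11)/6 = 4.0
Step 3: Compute optimal value.
f(x*) = 7*2.5^2 - 11*2.5 = 16.25


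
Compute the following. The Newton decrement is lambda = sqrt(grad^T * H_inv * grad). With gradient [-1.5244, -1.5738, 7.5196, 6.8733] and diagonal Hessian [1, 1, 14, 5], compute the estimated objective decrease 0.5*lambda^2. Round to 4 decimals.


Step 1: H is diagonal, so H^(-1) * g = [-1.5244, -1.5738, 0.5371, 1.3747].
Step 2: g^T H^(-1) g = sum_i g_i^2 / H_ii
  = (-1.5244)^2/1 + (-1.5738)^2/1 + (7.5196)^2/14 + (6.8733)^2/5
  = 2.3238 + 2.4768 + 4.0389 + 9.4485 = 18.288
Step 3: Objective decrease = 0.5 * g^T H^(-1) g = 9.144


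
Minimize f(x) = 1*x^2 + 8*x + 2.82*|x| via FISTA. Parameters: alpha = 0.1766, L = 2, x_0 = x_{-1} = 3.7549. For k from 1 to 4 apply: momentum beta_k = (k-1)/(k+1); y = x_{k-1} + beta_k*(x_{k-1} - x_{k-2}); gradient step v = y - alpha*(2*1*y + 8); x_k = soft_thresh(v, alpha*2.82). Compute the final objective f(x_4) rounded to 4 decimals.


FISTA on f(x) = 1*x^2 + 8*x + 2.82*|x|
L = 2, alpha = 0.1766
Iteration 1: beta = 0.0, y = 3.7549 + 0.0*(3.7549 - 3.7549) = 3.7549
  grad(y) = 15.5098, v = y - alpha*grad = 1.0159
  prox(v) = soft_thresh(1.0159, 0.498) = 0.5179
Iteration 2: beta = 0.3333, y = 0.5179 + 0.3333*(0.5179 - 3.7549) = -0.5612
  grad(y) = 6.8777, v = y - alpha*grad = -1.7758
  prox(v) = soft_thresh(-1.7758, 0.498) = -1.2777
Iteration 3: beta = 0.5, y = -1.2777 + 0.5*(-1.2777 - 0.5179) = -2.1755
  grad(y) = 3.6489, v = y - alpha*grad = -2.8199
  prox(v) = soft_thresh(-2.8199, 0.498) = -2.3219
Iteration 4: beta = 0.6, y = -2.3219 + 0.6*(-2.3219 + 1.2777) = -2.9484
  grad(y) = 2.1031, v = y - alpha*grad = -3.3199
  prox(v) = soft_thresh(-3.3199, 0.498) = -2.8218
f(x_4) = 1*(-2.8218)^2 + 8*(-2.8218) + 2.82*|-2.8218| = -6.6543


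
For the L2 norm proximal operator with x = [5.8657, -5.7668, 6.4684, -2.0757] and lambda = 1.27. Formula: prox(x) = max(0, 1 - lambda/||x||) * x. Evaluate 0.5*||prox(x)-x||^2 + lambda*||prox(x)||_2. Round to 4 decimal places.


Step 1: Compute ||x||.
||x|| = 10.6682
Step 2: Compute scaling factor.
scale = max(0, 1 - 1.27/10.6682) = 0.881
Step 3: prox(x) = [5.1674, -5.0803, 5.6984, -1.8286]
||prox(x)|| = 9.3982
Step 4: Proximal objective.
0.5*||prox-x||^2 = 0.8065
lambda*||prox|| = 11.9357
Total = 12.7422


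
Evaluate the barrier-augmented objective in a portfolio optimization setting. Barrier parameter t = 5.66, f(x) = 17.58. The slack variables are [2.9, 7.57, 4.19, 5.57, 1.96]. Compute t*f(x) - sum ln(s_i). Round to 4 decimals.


Step 1: Compute log-barrier.
ln values: [1.0647, 2.0242, 1.4327, 1.7174, 0.6729]
phi = -(1.0647 + 2.0242 + 1.4327 + 1.7174 + 0.6729) = -6.9119
Step 2: Compute augmented objective.
t*f(x) = 5.66*17.58 = 99.5028
Total = 99.5028 - 6.9119 = 92.5909


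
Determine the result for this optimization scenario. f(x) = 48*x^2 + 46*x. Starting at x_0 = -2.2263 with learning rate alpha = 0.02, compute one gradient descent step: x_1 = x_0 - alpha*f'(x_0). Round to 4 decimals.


We compute the gradient at x_0 and apply the update.
f'(x) = 96*x + 46
f'(-2.2263) = 96*-2.2263 + 46 = -167.7248
x_1 = -2.2263 - 0.02*-167.7248 = 1.1282


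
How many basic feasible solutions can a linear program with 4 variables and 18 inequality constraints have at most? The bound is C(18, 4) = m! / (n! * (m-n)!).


Each vertex corresponds to some choice of n active constraints out of m, so the number of vertices is at most C(m, n) = m! / (n!(m-n)!).
m = 18, n = 4
Numerator: 18 * 17 * 16 * 15
Denominator: 4! = 24
C(18, 4) = 3060


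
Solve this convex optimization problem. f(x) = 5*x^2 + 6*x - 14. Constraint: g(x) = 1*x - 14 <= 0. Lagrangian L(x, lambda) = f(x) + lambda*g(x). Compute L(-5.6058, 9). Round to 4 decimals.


Step 1: Evaluate f(x).
f(-5.6058) = 5*(-5.6058)^2 + 6*(-5.6058) - 14 = 109.4902
Step 2: Evaluate g(x).
g(-5.6058) = 1*-5.6058 - 14 = -19.6058
Step 3: Compute Lagrangian.
L = 109.4902 + 9*-19.6058 = -66.962


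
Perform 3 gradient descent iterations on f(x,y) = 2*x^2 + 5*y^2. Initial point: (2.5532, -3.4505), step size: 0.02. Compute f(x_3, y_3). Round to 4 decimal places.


Gradient descent on f(x,y) = 2*x^2 + 5*y^2.
Starting point: (2.5532, -3.4505), alpha = 0.02
Step 1: grad_x = 2*2*2.5532 = 10.2128, grad_y = 2*5*-3.4505 = -34.505
  x_1 = 2.5532 - 0.02*10.2128 = 2.3489
  y_1 = -3.4505 - 0.02*-34.505 = -2.7604
Step 2: grad_x = 2*2*2.3489 = 9.3958, grad_y = 2*5*-2.7604 = -27.604
  x_2 = 2.3489 - 0.02*9.3958 = 2.161
  y_2 = -2.7604 - 0.02*-27.604 = -2.2083
Step 3: grad_x = 2*2*2.161 = 8.6441, grad_y = 2*5*-2.2083 = -22.0832
  x_3 = 2.161 - 0.02*8.6441 = 1.9881
  y_3 = -2.2083 - 0.02*-22.0832 = -1.7667
f(1.9881, -1.7667) = 2*1.9881^2 + 5*(-1.7667)^2 = 23.5108


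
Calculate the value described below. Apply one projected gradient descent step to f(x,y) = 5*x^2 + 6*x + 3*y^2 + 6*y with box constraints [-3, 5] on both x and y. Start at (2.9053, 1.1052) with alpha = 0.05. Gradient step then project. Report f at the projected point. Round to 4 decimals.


Step 1: Compute gradient at (2.9053, 1.1052).
grad_x = 2*5*2.9053 + 6 = 35.053
grad_y = 2*3*1.1052 + 6 = 12.6312
Step 2: Gradient step.
x_raw = 2.9053 - 0.05*35.053 = 1.1527
y_raw = 1.1052 - 0.05*12.6312 = 0.4736
Step 3: Project onto [-3, 5].
x_proj = clip(1.1527) = 1.1527
y_proj = clip(0.4736) = 0.4736
Step 4: Evaluate f.
f(1.1527, 0.4736) = 17.0738


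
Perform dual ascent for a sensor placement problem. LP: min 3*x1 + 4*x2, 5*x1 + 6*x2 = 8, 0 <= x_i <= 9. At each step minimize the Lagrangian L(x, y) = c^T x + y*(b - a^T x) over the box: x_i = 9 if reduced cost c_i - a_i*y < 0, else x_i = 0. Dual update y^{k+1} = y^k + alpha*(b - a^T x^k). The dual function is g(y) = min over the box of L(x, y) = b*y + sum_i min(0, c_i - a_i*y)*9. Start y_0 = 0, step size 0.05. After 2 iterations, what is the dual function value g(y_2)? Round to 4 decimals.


Dual ascent for LP: min 3*x1 + 4*x2, 5*x1 + 6*x2 = 8, 0 <= x_i <= 9
Step 1: y^k = 0.0, reduced costs: (3.0, 4.0)
  x^k = (0.0, 0.0), subgradient = b - a^T x = 8.0
  y^{k+1} = 0.0 + 0.05*8.0 = 0.4
Step 2: y^k = 0.4, reduced costs: (1.0, 1.6)
  x^k = (0.0, 0.0), subgradient = b - a^T x = 8.0
  y^{k+1} = 0.4 + 0.05*8.0 = 0.8
Dual objective at y_2 = 0.8: reduced costs (-1.0, -0.8), box minimizer x = (9.0, 9.0)
g(y_2) = b*y + (c1 - a1*y)*x1 + (c2 - a2*y)*x2 = 8*0.8 + (-1.0)*9.0 + (-0.8)*9.0 = 6.4 - 9.0 - 7.2 = -9.8


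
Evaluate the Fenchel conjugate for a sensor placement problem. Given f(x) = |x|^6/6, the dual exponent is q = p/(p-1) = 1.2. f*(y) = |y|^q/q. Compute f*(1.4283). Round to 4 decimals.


The conjugate exponent q satisfies 1/p + 1/q = 1.
p = 6, so q = 6/(6 - 1) = 1.2
|y|^q = 1.4283^1.2 = 1.5339
f*(1.4283) = 1.5339 / 1.2 = 1.2782


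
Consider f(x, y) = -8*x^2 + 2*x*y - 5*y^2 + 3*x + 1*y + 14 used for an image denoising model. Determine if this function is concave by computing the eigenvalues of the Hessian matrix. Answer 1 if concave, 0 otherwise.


The Hessian of f(x,y) = -8*x^2 + 2*x*y - 5*y^2 + 3*x + 1*y + 14 is:
H = [[-16, 2], [2, -10]]
Trace = -16 - 10 = -26
Determinant = -16*-10 - (2)^2 = 156
Discriminant = (-26)^2 - 4*156 = 52.0
Eigenvalues: lambda_1 = -16.6056, lambda_2 = -9.3944
The function is concave.

1


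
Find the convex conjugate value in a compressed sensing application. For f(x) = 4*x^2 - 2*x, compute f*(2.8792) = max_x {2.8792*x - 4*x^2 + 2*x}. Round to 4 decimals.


f*(y) = sup_x {y*x - a*x^2 - b*x} = sup_x {(y-b)*x - a*x^2}
FOC: (y - b) - 2a*x = 0 => x* = (y - b)/(2a)
x* = (2.8792 + 2)/(2*4) = 0.6099
f*(2.8792) = (y-b)^2/(4a) = (2.8792 + 2)^2/(4*4)
= 23.8066/16 = 1.4879


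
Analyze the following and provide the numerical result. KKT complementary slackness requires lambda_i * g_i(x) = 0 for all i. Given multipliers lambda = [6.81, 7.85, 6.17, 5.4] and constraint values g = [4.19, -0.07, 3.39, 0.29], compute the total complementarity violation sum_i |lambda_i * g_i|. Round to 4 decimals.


KKT complementary slackness check:
lambda_1 * g_1 = 6.81 * 4.19 = 28.5339
lambda_2 * g_2 = 7.85 * -0.07 = -0.5495
lambda_3 * g_3 = 6.17 * 3.39 = 20.9163
lambda_4 * g_4 = 5.4 * 0.29 = 1.566
Total violation = 28.5339 + 0.5495 + 20.9163 + 1.566 = 51.5657
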